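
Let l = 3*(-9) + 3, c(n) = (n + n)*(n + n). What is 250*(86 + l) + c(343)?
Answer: 486096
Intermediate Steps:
c(n) = 4*n**2 (c(n) = (2*n)*(2*n) = 4*n**2)
l = -24 (l = -27 + 3 = -24)
250*(86 + l) + c(343) = 250*(86 - 24) + 4*343**2 = 250*62 + 4*117649 = 15500 + 470596 = 486096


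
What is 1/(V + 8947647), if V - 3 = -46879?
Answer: 1/8900771 ≈ 1.1235e-7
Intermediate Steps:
V = -46876 (V = 3 - 46879 = -46876)
1/(V + 8947647) = 1/(-46876 + 8947647) = 1/8900771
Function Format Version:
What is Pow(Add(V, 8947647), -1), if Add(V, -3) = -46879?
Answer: Rational(1, 8900771) ≈ 1.1235e-7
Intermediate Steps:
V = -46876 (V = Add(3, -46879) = -46876)
Pow(Add(V, 8947647), -1) = Pow(Add(-46876, 8947647), -1) = Pow(8900771, -1) = Rational(1, 8900771)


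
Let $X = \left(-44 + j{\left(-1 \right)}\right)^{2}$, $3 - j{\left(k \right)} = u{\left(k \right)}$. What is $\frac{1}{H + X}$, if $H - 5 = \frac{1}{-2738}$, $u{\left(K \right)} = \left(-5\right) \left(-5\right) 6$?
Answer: $\frac{2738}{99898667} \approx 2.7408 \cdot 10^{-5}$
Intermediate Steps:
$u{\left(K \right)} = 150$ ($u{\left(K \right)} = 25 \cdot 6 = 150$)
$j{\left(k \right)} = -147$ ($j{\left(k \right)} = 3 - 150 = -147$)
$H = \frac{13689}{2738}$ ($H = 5 + \frac{1}{-2738} = 5 - \frac{1}{2738} = \frac{13689}{2738} \approx 4.9996$)
$X = 36481$ ($X = \left(-44 - 147\right)^{2} = \left(-191\right)^{2} = 36481$)
$\frac{1}{H + X} = \frac{1}{\frac{13689}{2738} + 36481} = \frac{1}{\frac{99898667}{2738}} = \frac{2738}{99898667}$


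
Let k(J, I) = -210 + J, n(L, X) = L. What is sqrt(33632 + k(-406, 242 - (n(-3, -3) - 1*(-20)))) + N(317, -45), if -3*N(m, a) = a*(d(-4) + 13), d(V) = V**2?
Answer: 435 + 2*sqrt(8254) ≈ 616.70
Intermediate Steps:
N(m, a) = -29*a/3 (N(m, a) = -a*((-4)**2 + 13)/3 = -a*(16 + 13)/3 = -a*29/3 = -29*a/3)
sqrt(33632 + k(-406, 242 - (n(-3, -3) - 1*(-20)))) + N(317, -45) = sqrt(33632 + (-210 - 406)) - 29/3*(-45) = sqrt(33632 - 616) + 435 = sqrt(33016) + 435 = 2*sqrt(8254) + 435 = 435 + 2*sqrt(8254)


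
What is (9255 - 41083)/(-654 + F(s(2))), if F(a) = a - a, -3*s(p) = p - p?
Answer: 146/3 ≈ 48.667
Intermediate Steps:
s(p) = 0 (s(p) = -(p - p)/3 = -1/3*0 = 0)
F(a) = 0
(9255 - 41083)/(-654 + F(s(2))) = (9255 - 41083)/(-654 + 0) = -31828/(-654) = -31828*(-1/654) = 146/3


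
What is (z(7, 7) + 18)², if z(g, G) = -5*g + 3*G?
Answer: 16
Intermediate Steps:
(z(7, 7) + 18)² = ((-5*7 + 3*7) + 18)² = ((-35 + 21) + 18)² = (-14 + 18)² = 4² = 16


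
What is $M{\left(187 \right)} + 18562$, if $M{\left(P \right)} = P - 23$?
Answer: $18726$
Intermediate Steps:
$M{\left(P \right)} = -23 + P$
$M{\left(187 \right)} + 18562 = \left(-23 + 187\right) + 18562 = 164 + 18562 = 18726$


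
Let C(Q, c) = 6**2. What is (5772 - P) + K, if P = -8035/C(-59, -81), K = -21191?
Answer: -547049/36 ≈ -15196.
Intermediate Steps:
C(Q, c) = 36
P = -8035/36 ≈ -223.19
(5772 - P) + K = (5772 - 1*(-8035/36)) - 21191 = (5772 + 8035/36) - 21191 = 215827/36 - 21191 = -547049/36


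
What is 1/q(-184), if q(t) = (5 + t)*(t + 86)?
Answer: 1/17542 ≈ 5.7006e-5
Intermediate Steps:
q(t) = (5 + t)*(86 + t)
1/q(-184) = 1/(430 + (-184)² + 91*(-184)) = 1/(430 + 33856 - 16744) = 1/17542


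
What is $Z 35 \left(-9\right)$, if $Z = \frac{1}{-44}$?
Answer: $\frac{315}{44} \approx 7.1591$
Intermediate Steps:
$Z = - \frac{1}{44} \approx -0.022727$
$Z 35 \left(-9\right) = \left(- \frac{1}{44}\right) 35 \left(-9\right) = \left(- \frac{35}{44}\right) \left(-9\right) = \frac{315}{44}$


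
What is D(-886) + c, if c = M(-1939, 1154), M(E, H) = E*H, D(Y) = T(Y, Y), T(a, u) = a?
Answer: -2238492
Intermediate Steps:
D(Y) = Y
c = -2237606 (c = -1939*1154 = -2237606)
D(-886) + c = -886 - 2237606 = -2238492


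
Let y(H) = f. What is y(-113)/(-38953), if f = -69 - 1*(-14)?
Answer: 55/38953 ≈ 0.0014120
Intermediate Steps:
f = -55 (f = -69 + 14 = -55)
y(H) = -55
y(-113)/(-38953) = -55/(-38953) = -55*(-1/38953) = 55/38953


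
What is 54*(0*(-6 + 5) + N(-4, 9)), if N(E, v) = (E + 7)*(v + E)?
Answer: 810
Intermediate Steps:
N(E, v) = (7 + E)*(E + v)
54*(0*(-6 + 5) + N(-4, 9)) = 54*(0*(-6 + 5) + ((-4)² + 7*(-4) + 7*9 - 4*9)) = 54*(0*(-1) + (16 - 28 + 63 - 36)) = 54*(0 + 15) = 54*15 = 810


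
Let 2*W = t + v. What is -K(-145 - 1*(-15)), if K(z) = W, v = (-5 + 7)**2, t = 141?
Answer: -145/2 ≈ -72.500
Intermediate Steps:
v = 4 (v = 2**2 = 4)
W = 145/2 (W = (141 + 4)/2 = (1/2)*145 = 145/2 ≈ 72.500)
K(z) = 145/2
-K(-145 - 1*(-15)) = -1*145/2 = -145/2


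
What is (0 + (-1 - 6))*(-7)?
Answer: 49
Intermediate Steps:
(0 + (-1 - 6))*(-7) = (0 - 7)*(-7) = -7*(-7) = 49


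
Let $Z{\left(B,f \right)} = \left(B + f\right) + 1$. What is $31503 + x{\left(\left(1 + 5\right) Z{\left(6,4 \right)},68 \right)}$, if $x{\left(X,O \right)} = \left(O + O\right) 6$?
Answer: $32319$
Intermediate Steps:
$Z{\left(B,f \right)} = 1 + B + f$
$x{\left(X,O \right)} = 12 O$ ($x{\left(X,O \right)} = 2 O 6 = 12 O$)
$31503 + x{\left(\left(1 + 5\right) Z{\left(6,4 \right)},68 \right)} = 31503 + 12 \cdot 68 = 31503 + 816 = 32319$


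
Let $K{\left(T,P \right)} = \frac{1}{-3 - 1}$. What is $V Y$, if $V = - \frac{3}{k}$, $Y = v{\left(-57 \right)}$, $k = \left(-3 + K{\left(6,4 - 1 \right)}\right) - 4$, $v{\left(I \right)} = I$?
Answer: $- \frac{684}{29} \approx -23.586$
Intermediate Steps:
$K{\left(T,P \right)} = - \frac{1}{4}$ ($K{\left(T,P \right)} = \frac{1}{-4} = - \frac{1}{4}$)
$k = - \frac{29}{4}$ ($k = \left(-3 - \frac{1}{4}\right) - 4 = - \frac{13}{4} - 4 = - \frac{29}{4} \approx -7.25$)
$Y = -57$
$V = \frac{12}{29}$ ($V = - \frac{3}{- \frac{29}{4}} = \left(-3\right) \left(- \frac{4}{29}\right) = \frac{12}{29} \approx 0.41379$)
$V Y = \frac{12}{29} \left(-57\right) = - \frac{684}{29}$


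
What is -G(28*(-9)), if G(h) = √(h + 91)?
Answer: -I*√161 ≈ -12.689*I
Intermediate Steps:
G(h) = √(91 + h)
-G(28*(-9)) = -√(91 + 28*(-9)) = -√(91 - 252) = -√(-161) = -I*√161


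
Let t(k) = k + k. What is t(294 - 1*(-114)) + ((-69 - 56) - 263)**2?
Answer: 151360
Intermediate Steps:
t(k) = 2*k
t(294 - 1*(-114)) + ((-69 - 56) - 263)**2 = 2*(294 - 1*(-114)) + ((-69 - 56) - 263)**2 = 2*(294 + 114) + (-125 - 263)**2 = 2*408 + (-388)**2 = 816 + 150544 = 151360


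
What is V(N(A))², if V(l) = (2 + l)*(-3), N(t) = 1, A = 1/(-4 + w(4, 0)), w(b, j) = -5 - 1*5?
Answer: 81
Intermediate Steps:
w(b, j) = -10 (w(b, j) = -5 - 5 = -10)
A = -1/14 (A = 1/(-4 - 10) = 1/(-14) = -1/14 ≈ -0.071429)
V(l) = -6 - 3*l
V(N(A))² = (-6 - 3*1)² = (-6 - 3)² = (-9)² = 81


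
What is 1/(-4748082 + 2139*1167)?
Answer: -1/2251869 ≈ -4.4408e-7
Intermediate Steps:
1/(-4748082 + 2139*1167) = 1/(-4748082 + 2496213) = 1/(-2251869) = -1/2251869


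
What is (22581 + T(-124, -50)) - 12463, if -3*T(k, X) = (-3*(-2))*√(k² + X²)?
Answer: 10118 - 4*√4469 ≈ 9850.6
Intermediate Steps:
T(k, X) = -2*√(X² + k²) (T(k, X) = -(-3*(-2))*√(k² + X²)/3 = -2*√(X² + k²))
(22581 + T(-124, -50)) - 12463 = (22581 - 2*√((-50)² + (-124)²)) - 12463 = (22581 - 2*√(2500 + 15376)) - 12463 = (22581 - 4*√4469) - 12463 = 10118 - 4*√4469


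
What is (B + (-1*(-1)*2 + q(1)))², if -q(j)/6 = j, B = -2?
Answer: 36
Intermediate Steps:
q(j) = -6*j
(B + (-1*(-1)*2 + q(1)))² = (-2 + (-1*(-1)*2 - 6*1))² = (-2 + (1*2 - 6))² = (-2 + (2 - 6))² = (-2 - 4)² = (-6)² = 36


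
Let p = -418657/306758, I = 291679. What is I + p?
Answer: 89474448025/306758 ≈ 2.9168e+5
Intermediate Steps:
p = -418657/306758 (p = -418657*1/306758 = -418657/306758 ≈ -1.3648)
I + p = 291679 - 418657/306758 = 89474448025/306758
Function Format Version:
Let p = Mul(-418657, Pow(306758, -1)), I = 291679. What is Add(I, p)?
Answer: Rational(89474448025, 306758) ≈ 2.9168e+5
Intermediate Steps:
p = Rational(-418657, 306758) (p = Mul(-418657, Rational(1, 306758)) = Rational(-418657, 306758) ≈ -1.3648)
Add(I, p) = Add(291679, Rational(-418657, 306758)) = Rational(89474448025, 306758)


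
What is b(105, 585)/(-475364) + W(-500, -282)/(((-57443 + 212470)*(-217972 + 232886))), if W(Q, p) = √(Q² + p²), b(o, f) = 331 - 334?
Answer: 3/475364 + √82381/1156036339 ≈ 6.5592e-6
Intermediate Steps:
b(o, f) = -3
b(105, 585)/(-475364) + W(-500, -282)/(((-57443 + 212470)*(-217972 + 232886))) = -3/(-475364) + √((-500)² + (-282)²)/(((-57443 + 212470)*(-217972 + 232886))) = -3*(-1/475364) + √(250000 + 79524)/((155027*14914)) = 3/475364 + √329524/2312072678 = 3/475364 + (2*√82381)*(1/2312072678) = 3/475364 + √82381/1156036339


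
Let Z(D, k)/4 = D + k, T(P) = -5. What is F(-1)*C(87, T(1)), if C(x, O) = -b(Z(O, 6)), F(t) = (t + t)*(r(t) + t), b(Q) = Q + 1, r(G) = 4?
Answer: 30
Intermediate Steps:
Z(D, k) = 4*D + 4*k (Z(D, k) = 4*(D + k) = 4*D + 4*k)
b(Q) = 1 + Q
F(t) = 2*t*(4 + t) (F(t) = (t + t)*(4 + t) = (2*t)*(4 + t) = 2*t*(4 + t))
C(x, O) = -25 - 4*O (C(x, O) = -(1 + (4*O + 4*6)) = -(1 + (4*O + 24)) = -(1 + (24 + 4*O)) = -(25 + 4*O) = -25 - 4*O)
F(-1)*C(87, T(1)) = (2*(-1)*(4 - 1))*(-25 - 4*(-5)) = (2*(-1)*3)*(-25 + 20) = -6*(-5) = 30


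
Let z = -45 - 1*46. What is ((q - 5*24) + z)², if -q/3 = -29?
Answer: 15376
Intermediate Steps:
q = 87 (q = -3*(-29) = 87)
z = -91 (z = -45 - 46 = -91)
((q - 5*24) + z)² = ((87 - 5*24) - 91)² = ((87 - 120) - 91)² = (-33 - 91)² = (-124)² = 15376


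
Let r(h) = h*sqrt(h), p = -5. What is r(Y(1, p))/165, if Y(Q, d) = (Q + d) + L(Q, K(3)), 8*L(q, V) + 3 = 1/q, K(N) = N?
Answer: -17*I*sqrt(17)/1320 ≈ -0.053101*I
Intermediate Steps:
L(q, V) = -3/8 + 1/(8*q)
Y(Q, d) = Q + d + (1 - 3*Q)/(8*Q) (Y(Q, d) = (Q + d) + (1 - 3*Q)/(8*Q) = Q + d + (1 - 3*Q)/(8*Q))
r(h) = h**(3/2)
r(Y(1, p))/165 = (-3/8 + 1 - 5 + (1/8)/1)**(3/2)/165 = (-3/8 + 1 - 5 + (1/8)*1)**(3/2)*(1/165) = (-3/8 + 1 - 5 + 1/8)**(3/2)*(1/165) = (-17/4)**(3/2)*(1/165) = -17*I*sqrt(17)/8*(1/165) = -17*I*sqrt(17)/1320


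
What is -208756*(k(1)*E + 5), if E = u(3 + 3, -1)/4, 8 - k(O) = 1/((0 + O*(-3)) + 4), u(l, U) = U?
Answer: -678457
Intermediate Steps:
k(O) = 8 - 1/(4 - 3*O) (k(O) = 8 - 1/((0 + O*(-3)) + 4) = 8 - 1/((0 - 3*O) + 4) = 8 - 1/(-3*O + 4) = 8 - 1/(4 - 3*O))
E = -1/4 ≈ -0.25000
-208756*(k(1)*E + 5) = -208756*(((-31 + 24*1)/(-4 + 3*1))*(-1/4) + 5) = -208756*(((-31 + 24)/(-4 + 3))*(-1/4) + 5) = -208756*((-7/(-1))*(-1/4) + 5) = -208756*(-1*(-7)*(-1/4) + 5) = -208756*(7*(-1/4) + 5) = -208756*(-7/4 + 5) = -208756*13/4 = -678457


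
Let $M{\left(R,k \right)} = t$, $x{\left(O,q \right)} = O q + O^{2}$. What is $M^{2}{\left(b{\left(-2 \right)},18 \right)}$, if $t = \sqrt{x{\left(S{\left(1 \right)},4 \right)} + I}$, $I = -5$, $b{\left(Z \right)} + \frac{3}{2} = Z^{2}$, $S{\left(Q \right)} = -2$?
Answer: $-9$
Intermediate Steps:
$x{\left(O,q \right)} = O^{2} + O q$
$b{\left(Z \right)} = - \frac{3}{2} + Z^{2}$
$t = 3 i$ ($t = \sqrt{- 2 \left(-2 + 4\right) - 5} = \sqrt{\left(-2\right) 2 - 5} = \sqrt{-4 - 5} = \sqrt{-9} = 3 i \approx 3.0 i$)
$M{\left(R,k \right)} = 3 i$
$M^{2}{\left(b{\left(-2 \right)},18 \right)} = \left(3 i\right)^{2} = -9$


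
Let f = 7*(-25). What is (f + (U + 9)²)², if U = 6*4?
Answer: 835396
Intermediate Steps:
U = 24
f = -175
(f + (U + 9)²)² = (-175 + (24 + 9)²)² = (-175 + 33²)² = (-175 + 1089)² = 914² = 835396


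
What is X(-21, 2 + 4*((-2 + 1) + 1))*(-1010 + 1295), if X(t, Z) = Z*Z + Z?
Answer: 1710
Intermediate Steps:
X(t, Z) = Z + Z² (X(t, Z) = Z² + Z = Z + Z²)
X(-21, 2 + 4*((-2 + 1) + 1))*(-1010 + 1295) = ((2 + 4*((-2 + 1) + 1))*(1 + (2 + 4*((-2 + 1) + 1))))*(-1010 + 1295) = ((2 + 4*(-1 + 1))*(1 + (2 + 4*(-1 + 1))))*285 = ((2 + 4*0)*(1 + (2 + 4*0)))*285 = ((2 + 0)*(1 + (2 + 0)))*285 = (2*(1 + 2))*285 = (2*3)*285 = 6*285 = 1710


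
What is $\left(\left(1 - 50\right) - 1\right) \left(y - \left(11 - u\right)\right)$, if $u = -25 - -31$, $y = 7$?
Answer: $-100$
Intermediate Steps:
$u = 6$ ($u = -25 + 31 = 6$)
$\left(\left(1 - 50\right) - 1\right) \left(y - \left(11 - u\right)\right) = \left(\left(1 - 50\right) - 1\right) \left(7 - \left(11 - 6\right)\right) = \left(-49 - 1\right) \left(7 - \left(11 - 6\right)\right) = - 50 \left(7 - 5\right) = \left(-50\right) 2 = -100$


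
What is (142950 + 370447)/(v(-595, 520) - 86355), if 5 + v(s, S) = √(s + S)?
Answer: -8867392984/1491609935 - 513397*I*√3/1491609935 ≈ -5.9448 - 0.00059615*I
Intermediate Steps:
v(s, S) = -5 + √(S + s) (v(s, S) = -5 + √(s + S) = -5 + √(S + s))
(142950 + 370447)/(v(-595, 520) - 86355) = (142950 + 370447)/((-5 + √(520 - 595)) - 86355) = 513397/((-5 + √(-75)) - 86355) = 513397/((-5 + 5*I*√3) - 86355) = 513397/(-86360 + 5*I*√3)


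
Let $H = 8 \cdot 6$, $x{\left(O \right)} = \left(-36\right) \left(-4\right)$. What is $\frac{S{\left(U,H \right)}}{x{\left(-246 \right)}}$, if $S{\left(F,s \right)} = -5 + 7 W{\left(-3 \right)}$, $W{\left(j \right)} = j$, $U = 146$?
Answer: $- \frac{13}{72} \approx -0.18056$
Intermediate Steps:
$x{\left(O \right)} = 144$
$H = 48$
$S{\left(F,s \right)} = -26$ ($S{\left(F,s \right)} = -5 + 7 \left(-3\right) = -5 - 21 = -26$)
$\frac{S{\left(U,H \right)}}{x{\left(-246 \right)}} = - \frac{26}{144} = \left(-26\right) \frac{1}{144} = - \frac{13}{72}$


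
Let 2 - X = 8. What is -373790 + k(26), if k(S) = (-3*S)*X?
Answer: -373322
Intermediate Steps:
X = -6 (X = 2 - 1*8 = 2 - 8 = -6)
k(S) = 18*S (k(S) = -3*S*(-6) = 18*S)
-373790 + k(26) = -373790 + 18*26 = -373790 + 468 = -373322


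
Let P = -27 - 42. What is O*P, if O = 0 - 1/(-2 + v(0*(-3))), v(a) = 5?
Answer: 23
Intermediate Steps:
P = -69
O = -⅓ (O = 0 - 1/(-2 + 5) = 0 - 1/3 = 0 - 1*⅓ = 0 - ⅓ = -⅓ ≈ -0.33333)
O*P = -⅓*(-69) = 23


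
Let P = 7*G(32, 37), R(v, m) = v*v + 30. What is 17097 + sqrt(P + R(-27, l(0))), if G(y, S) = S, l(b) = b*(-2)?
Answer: 17097 + sqrt(1018) ≈ 17129.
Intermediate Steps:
l(b) = -2*b
R(v, m) = 30 + v**2 (R(v, m) = v**2 + 30 = 30 + v**2)
P = 259 (P = 7*37 = 259)
17097 + sqrt(P + R(-27, l(0))) = 17097 + sqrt(259 + (30 + (-27)**2)) = 17097 + sqrt(259 + (30 + 729)) = 17097 + sqrt(259 + 759) = 17097 + sqrt(1018)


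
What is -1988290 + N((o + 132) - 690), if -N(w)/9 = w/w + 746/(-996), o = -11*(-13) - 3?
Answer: -330056515/166 ≈ -1.9883e+6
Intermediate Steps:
o = 140 (o = 143 - 3 = 140)
N(w) = -375/166 (N(w) = -9*(w/w + 746/(-996)) = -9*(1 + 746*(-1/996)) = -9*(1 - 373/498) = -9*125/498 = -375/166)
-1988290 + N((o + 132) - 690) = -1988290 - 375/166 = -330056515/166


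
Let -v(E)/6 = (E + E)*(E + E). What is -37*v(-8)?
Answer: 56832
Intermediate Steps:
v(E) = -24*E² (v(E) = -6*(E + E)*(E + E) = -6*2*E*2*E = -24*E²)
-37*v(-8) = -(-888)*(-8)² = -(-888)*64 = -37*(-1536) = 56832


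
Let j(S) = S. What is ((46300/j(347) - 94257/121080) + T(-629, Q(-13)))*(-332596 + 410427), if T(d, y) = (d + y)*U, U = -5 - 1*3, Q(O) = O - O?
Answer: 5629556939271057/14004920 ≈ 4.0197e+8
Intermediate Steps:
Q(O) = 0
U = -8 (U = -5 - 3 = -8)
T(d, y) = -8*d - 8*y (T(d, y) = (d + y)*(-8) = -8*d - 8*y)
((46300/j(347) - 94257/121080) + T(-629, Q(-13)))*(-332596 + 410427) = ((46300/347 - 94257/121080) + (-8*(-629) - 8*0))*(-332596 + 410427) = ((46300*(1/347) - 94257*1/121080) + (5032 + 0))*77831 = ((46300/347 - 31419/40360) + 5032)*77831 = (1857765607/14004920 + 5032)*77831 = (72330523047/14004920)*77831 = 5629556939271057/14004920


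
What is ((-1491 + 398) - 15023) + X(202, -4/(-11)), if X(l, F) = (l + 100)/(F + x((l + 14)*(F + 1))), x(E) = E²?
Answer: -84589997081/5248822 ≈ -16116.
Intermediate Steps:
X(l, F) = (100 + l)/(F + (1 + F)²*(14 + l)²) (X(l, F) = (l + 100)/(F + ((l + 14)*(F + 1))²) = (100 + l)/(F + ((14 + l)*(1 + F))²) = (100 + l)/(F + ((1 + F)*(14 + l))²) = (100 + l)/(F + (1 + F)²*(14 + l)²))
((-1491 + 398) - 15023) + X(202, -4/(-11)) = ((-1491 + 398) - 15023) + (100 + 202)/(-4/(-11) + (14 + 202 + 14*(-4/(-11)) - 4/(-11)*202)²) = (-1093 - 15023) + 302/(-4*(-1/11) + (14 + 202 + 14*(-4*(-1/11)) - 4*(-1/11)*202)²) = -16116 + 302/(4/11 + (14 + 202 + 14*(4/11) + (4/11)*202)²) = -16116 + 302/(4/11 + (14 + 202 + 56/11 + 808/11)²) = -16116 + 302/(4/11 + (3240/11)²) = -16116 + 302/(4/11 + 10497600/121) = -16116 + 302/(10497644/121) = -16116 + (121/10497644)*302 = -16116 + 18271/5248822 = -84589997081/5248822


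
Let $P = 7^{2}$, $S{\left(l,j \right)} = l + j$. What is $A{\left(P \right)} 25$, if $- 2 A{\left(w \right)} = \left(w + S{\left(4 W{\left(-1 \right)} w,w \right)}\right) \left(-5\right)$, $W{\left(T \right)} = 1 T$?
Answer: $-6125$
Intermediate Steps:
$W{\left(T \right)} = T$
$S{\left(l,j \right)} = j + l$
$P = 49$
$A{\left(w \right)} = - 5 w$ ($A{\left(w \right)} = - \frac{\left(w + \left(w + 4 \left(-1\right) w\right)\right) \left(-5\right)}{2} = - \frac{\left(w + \left(w - 4 w\right)\right) \left(-5\right)}{2} = - \frac{\left(w - 3 w\right) \left(-5\right)}{2} = - \frac{- 2 w \left(-5\right)}{2} = - \frac{10 w}{2} = - 5 w$)
$A{\left(P \right)} 25 = \left(-5\right) 49 \cdot 25 = \left(-245\right) 25 = -6125$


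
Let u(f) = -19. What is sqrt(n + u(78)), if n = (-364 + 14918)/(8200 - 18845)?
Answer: I*sqrt(2307931805)/10645 ≈ 4.513*I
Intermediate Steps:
n = -14554/10645 (n = 14554/(-10645) = 14554*(-1/10645) = -14554/10645 ≈ -1.3672)
sqrt(n + u(78)) = sqrt(-14554/10645 - 19) = sqrt(-216809/10645) = I*sqrt(2307931805)/10645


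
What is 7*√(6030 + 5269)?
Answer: 7*√11299 ≈ 744.08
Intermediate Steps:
7*√(6030 + 5269) = 7*√11299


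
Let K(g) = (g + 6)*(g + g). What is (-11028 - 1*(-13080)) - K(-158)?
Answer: -45980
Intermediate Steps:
K(g) = 2*g*(6 + g) (K(g) = (6 + g)*(2*g) = 2*g*(6 + g))
(-11028 - 1*(-13080)) - K(-158) = (-11028 - 1*(-13080)) - 2*(-158)*(6 - 158) = (-11028 + 13080) - 2*(-158)*(-152) = 2052 - 1*48032 = 2052 - 48032 = -45980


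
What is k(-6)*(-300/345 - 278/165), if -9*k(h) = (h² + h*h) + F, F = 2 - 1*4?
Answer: 135716/6831 ≈ 19.868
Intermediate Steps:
F = -2 (F = 2 - 4 = -2)
k(h) = 2/9 - 2*h²/9 (k(h) = -((h² + h*h) - 2)/9 = -((h² + h²) - 2)/9 = -(2*h² - 2)/9 = -(-2 + 2*h²)/9 = 2/9 - 2*h²/9)
k(-6)*(-300/345 - 278/165) = (2/9 - 2/9*(-6)²)*(-300/345 - 278/165) = (2/9 - 2/9*36)*(-300*1/345 - 278*1/165) = (2/9 - 8)*(-20/23 - 278/165) = -70/9*(-9694/3795) = 135716/6831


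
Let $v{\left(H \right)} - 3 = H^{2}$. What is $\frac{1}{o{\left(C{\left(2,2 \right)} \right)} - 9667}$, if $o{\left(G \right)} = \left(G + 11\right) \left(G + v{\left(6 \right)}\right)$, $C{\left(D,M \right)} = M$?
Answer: $- \frac{1}{9134} \approx -0.00010948$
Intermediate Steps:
$v{\left(H \right)} = 3 + H^{2}$
$o{\left(G \right)} = \left(11 + G\right) \left(39 + G\right)$ ($o{\left(G \right)} = \left(G + 11\right) \left(G + \left(3 + 6^{2}\right)\right) = \left(11 + G\right) \left(G + \left(3 + 36\right)\right) = \left(11 + G\right) \left(G + 39\right) = \left(11 + G\right) \left(39 + G\right)$)
$\frac{1}{o{\left(C{\left(2,2 \right)} \right)} - 9667} = \frac{1}{\left(429 + 2^{2} + 50 \cdot 2\right) - 9667} = \frac{1}{\left(429 + 4 + 100\right) - 9667} = \frac{1}{533 - 9667} = \frac{1}{-9134} = - \frac{1}{9134}$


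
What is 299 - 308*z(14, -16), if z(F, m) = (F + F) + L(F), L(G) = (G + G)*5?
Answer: -51445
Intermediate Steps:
L(G) = 10*G (L(G) = (2*G)*5 = 10*G)
z(F, m) = 12*F (z(F, m) = (F + F) + 10*F = 2*F + 10*F = 12*F)
299 - 308*z(14, -16) = 299 - 3696*14 = 299 - 308*168 = 299 - 51744 = -51445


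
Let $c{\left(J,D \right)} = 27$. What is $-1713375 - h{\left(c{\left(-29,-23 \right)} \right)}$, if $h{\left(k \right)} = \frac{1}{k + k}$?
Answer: $- \frac{92522251}{54} \approx -1.7134 \cdot 10^{6}$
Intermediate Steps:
$h{\left(k \right)} = \frac{1}{2 k}$
$-1713375 - h{\left(c{\left(-29,-23 \right)} \right)} = -1713375 - \frac{1}{2 \cdot 27} = -1713375 - \frac{1}{2} \cdot \frac{1}{27} = -1713375 - \frac{1}{54} = - \frac{92522251}{54}$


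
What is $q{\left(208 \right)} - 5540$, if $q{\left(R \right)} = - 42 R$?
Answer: $-14276$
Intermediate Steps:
$q{\left(208 \right)} - 5540 = \left(-42\right) 208 - 5540 = -8736 - 5540 = -14276$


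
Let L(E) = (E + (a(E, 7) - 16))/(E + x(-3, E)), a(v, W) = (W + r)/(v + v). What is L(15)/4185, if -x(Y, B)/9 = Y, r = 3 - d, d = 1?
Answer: -1/251100 ≈ -3.9825e-6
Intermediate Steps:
r = 2 (r = 3 - 1*1 = 3 - 1 = 2)
x(Y, B) = -9*Y
a(v, W) = (2 + W)/(2*v) (a(v, W) = (W + 2)/(v + v) = (2 + W)/((2*v)) = (2 + W)*(1/(2*v)) = (2 + W)/(2*v))
L(E) = (-16 + E + 9/(2*E))/(27 + E) (L(E) = (E + ((2 + 7)/(2*E) - 16))/(E - 9*(-3)) = (E + ((½)*9/E - 16))/(E + 27) = (E + (9/(2*E) - 16))/(27 + E) = (E + (-16 + 9/(2*E)))/(27 + E) = (-16 + E + 9/(2*E))/(27 + E))
L(15)/4185 = ((9/2 + 15*(-16 + 15))/(15*(27 + 15)))/4185 = ((1/15)*(9/2 + 15*(-1))/42)*(1/4185) = ((1/15)*(1/42)*(9/2 - 15))*(1/4185) = ((1/15)*(1/42)*(-21/2))*(1/4185) = -1/60*1/4185 = -1/251100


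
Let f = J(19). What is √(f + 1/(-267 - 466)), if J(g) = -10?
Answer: I*√5373623/733 ≈ 3.1625*I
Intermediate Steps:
f = -10
√(f + 1/(-267 - 466)) = √(-10 + 1/(-267 - 466)) = √(-10 + 1/(-733)) = √(-10 - 1/733) = √(-7331/733) = I*√5373623/733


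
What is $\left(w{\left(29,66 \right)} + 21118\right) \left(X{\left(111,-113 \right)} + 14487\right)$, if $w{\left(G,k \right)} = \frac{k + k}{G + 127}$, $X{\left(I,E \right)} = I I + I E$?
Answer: $\frac{3916384425}{13} \approx 3.0126 \cdot 10^{8}$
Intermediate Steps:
$X{\left(I,E \right)} = I^{2} + E I$
$w{\left(G,k \right)} = \frac{2 k}{127 + G}$
$\left(w{\left(29,66 \right)} + 21118\right) \left(X{\left(111,-113 \right)} + 14487\right) = \left(2 \cdot 66 \frac{1}{127 + 29} + 21118\right) \left(111 \left(-113 + 111\right) + 14487\right) = \left(2 \cdot 66 \cdot \frac{1}{156} + 21118\right) \left(111 \left(-2\right) + 14487\right) = \left(2 \cdot 66 \cdot \frac{1}{156} + 21118\right) \left(-222 + 14487\right) = \left(\frac{11}{13} + 21118\right) 14265 = \frac{274545}{13} \cdot 14265 = \frac{3916384425}{13}$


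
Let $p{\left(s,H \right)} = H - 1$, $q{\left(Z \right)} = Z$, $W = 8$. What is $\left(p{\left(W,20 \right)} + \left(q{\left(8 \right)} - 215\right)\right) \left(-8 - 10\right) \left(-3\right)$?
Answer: $-10152$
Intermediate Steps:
$p{\left(s,H \right)} = -1 + H$
$\left(p{\left(W,20 \right)} + \left(q{\left(8 \right)} - 215\right)\right) \left(-8 - 10\right) \left(-3\right) = \left(\left(-1 + 20\right) + \left(8 - 215\right)\right) \left(-8 - 10\right) \left(-3\right) = \left(19 + \left(8 - 215\right)\right) \left(\left(-18\right) \left(-3\right)\right) = \left(19 - 207\right) 54 = \left(-188\right) 54 = -10152$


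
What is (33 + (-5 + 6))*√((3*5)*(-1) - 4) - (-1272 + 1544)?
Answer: -272 + 34*I*√19 ≈ -272.0 + 148.2*I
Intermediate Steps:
(33 + (-5 + 6))*√((3*5)*(-1) - 4) - (-1272 + 1544) = (33 + 1)*√(15*(-1) - 4) - 1*272 = 34*√(-15 - 4) - 272 = 34*√(-19) - 272 = 34*(I*√19) - 272 = 34*I*√19 - 272 = -272 + 34*I*√19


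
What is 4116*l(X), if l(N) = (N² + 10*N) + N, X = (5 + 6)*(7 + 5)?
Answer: 77693616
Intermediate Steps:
X = 132 (X = 11*12 = 132)
l(N) = N² + 11*N
4116*l(X) = 4116*(132*(11 + 132)) = 4116*(132*143) = 4116*18876 = 77693616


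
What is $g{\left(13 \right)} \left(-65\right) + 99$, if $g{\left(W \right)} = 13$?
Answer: $-746$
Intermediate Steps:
$g{\left(13 \right)} \left(-65\right) + 99 = 13 \left(-65\right) + 99 = -845 + 99 = -746$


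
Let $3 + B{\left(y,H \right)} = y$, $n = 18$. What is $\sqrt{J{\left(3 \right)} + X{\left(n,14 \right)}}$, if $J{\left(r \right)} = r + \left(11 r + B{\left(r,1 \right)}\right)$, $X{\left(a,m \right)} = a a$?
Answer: $6 \sqrt{10} \approx 18.974$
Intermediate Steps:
$B{\left(y,H \right)} = -3 + y$
$X{\left(a,m \right)} = a^{2}$
$J{\left(r \right)} = -3 + 13 r$ ($J{\left(r \right)} = r + \left(11 r + \left(-3 + r\right)\right) = r + \left(-3 + 12 r\right) = -3 + 13 r$)
$\sqrt{J{\left(3 \right)} + X{\left(n,14 \right)}} = \sqrt{\left(-3 + 13 \cdot 3\right) + 18^{2}} = \sqrt{\left(-3 + 39\right) + 324} = \sqrt{36 + 324} = \sqrt{360} = 6 \sqrt{10}$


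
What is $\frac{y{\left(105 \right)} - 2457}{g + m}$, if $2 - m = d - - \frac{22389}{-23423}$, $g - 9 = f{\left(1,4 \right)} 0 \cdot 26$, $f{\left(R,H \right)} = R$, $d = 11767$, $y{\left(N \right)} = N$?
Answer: $\frac{1124304}{5619151} \approx 0.20008$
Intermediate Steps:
$g = 9$ ($g = 9 + 1 \cdot 0 \cdot 26 = 9 + 0 \cdot 26 = 9 + 0 = 9$)
$m = - \frac{275549206}{23423}$ ($m = 2 - \left(11767 - - \frac{22389}{-23423}\right) = 2 - \left(11767 - \left(-22389\right) \left(- \frac{1}{23423}\right)\right) = 2 - \left(11767 - \frac{22389}{23423}\right) = 2 - \frac{275596052}{23423} = - \frac{275549206}{23423} \approx -11764.0$)
$\frac{y{\left(105 \right)} - 2457}{g + m} = \frac{105 - 2457}{9 - \frac{275549206}{23423}} = \frac{105 - 2457}{- \frac{275338399}{23423}} = \left(105 - 2457\right) \left(- \frac{23423}{275338399}\right) = \left(-2352\right) \left(- \frac{23423}{275338399}\right) = \frac{1124304}{5619151}$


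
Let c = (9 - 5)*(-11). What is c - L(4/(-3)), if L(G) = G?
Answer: -128/3 ≈ -42.667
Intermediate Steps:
c = -44 (c = 4*(-11) = -44)
c - L(4/(-3)) = -44 - 4/(-3) = -44 - 4*(-1)/3 = -44 - 1*(-4/3) = -44 + 4/3 = -128/3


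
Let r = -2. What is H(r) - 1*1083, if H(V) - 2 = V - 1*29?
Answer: -1112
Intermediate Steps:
H(V) = -27 + V (H(V) = 2 + (V - 1*29) = 2 + (V - 29) = 2 + (-29 + V) = -27 + V)
H(r) - 1*1083 = (-27 - 2) - 1*1083 = -29 - 1083 = -1112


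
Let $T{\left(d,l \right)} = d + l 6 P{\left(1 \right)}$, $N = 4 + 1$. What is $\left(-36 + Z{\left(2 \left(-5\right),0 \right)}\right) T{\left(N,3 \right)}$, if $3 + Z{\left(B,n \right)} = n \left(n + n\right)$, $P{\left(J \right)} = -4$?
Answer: $2613$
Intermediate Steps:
$Z{\left(B,n \right)} = -3 + 2 n^{2}$ ($Z{\left(B,n \right)} = -3 + n \left(n + n\right) = -3 + n 2 n = -3 + 2 n^{2}$)
$N = 5$
$T{\left(d,l \right)} = d - 24 l$ ($T{\left(d,l \right)} = d + l 6 \left(-4\right) = d + 6 l \left(-4\right) = d - 24 l$)
$\left(-36 + Z{\left(2 \left(-5\right),0 \right)}\right) T{\left(N,3 \right)} = \left(-36 - \left(3 - 2 \cdot 0^{2}\right)\right) \left(5 - 72\right) = \left(-36 + \left(-3 + 2 \cdot 0\right)\right) \left(5 - 72\right) = \left(-36 + \left(-3 + 0\right)\right) \left(-67\right) = \left(-36 - 3\right) \left(-67\right) = \left(-39\right) \left(-67\right) = 2613$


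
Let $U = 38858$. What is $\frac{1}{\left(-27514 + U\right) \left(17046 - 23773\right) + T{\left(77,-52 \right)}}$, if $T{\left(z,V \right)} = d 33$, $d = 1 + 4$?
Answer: $- \frac{1}{76310923} \approx -1.3104 \cdot 10^{-8}$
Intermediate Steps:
$d = 5$
$T{\left(z,V \right)} = 165$ ($T{\left(z,V \right)} = 5 \cdot 33 = 165$)
$\frac{1}{\left(-27514 + U\right) \left(17046 - 23773\right) + T{\left(77,-52 \right)}} = \frac{1}{\left(-27514 + 38858\right) \left(17046 - 23773\right) + 165} = \frac{1}{11344 \left(-6727\right) + 165} = \frac{1}{-76311088 + 165} = \frac{1}{-76310923} = - \frac{1}{76310923}$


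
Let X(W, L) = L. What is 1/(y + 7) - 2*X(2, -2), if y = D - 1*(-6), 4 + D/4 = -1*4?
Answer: 75/19 ≈ 3.9474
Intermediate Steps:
D = -32 (D = -16 + 4*(-1*4) = -16 + 4*(-4) = -16 - 16 = -32)
y = -26 (y = -32 - 1*(-6) = -32 + 6 = -26)
1/(y + 7) - 2*X(2, -2) = 1/(-26 + 7) - 2*(-2) = 1/(-19) + 4 = -1/19 + 4 = 75/19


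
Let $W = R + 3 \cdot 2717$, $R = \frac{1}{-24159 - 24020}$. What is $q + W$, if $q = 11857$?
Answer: $\frac{963965431}{48179} \approx 20008.0$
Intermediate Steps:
$R = - \frac{1}{48179}$ ($R = \frac{1}{-48179} = - \frac{1}{48179} \approx -2.0756 \cdot 10^{-5}$)
$W = \frac{392707028}{48179}$ ($W = - \frac{1}{48179} + 3 \cdot 2717 = - \frac{1}{48179} + 8151 = \frac{392707028}{48179} \approx 8151.0$)
$q + W = 11857 + \frac{392707028}{48179} = \frac{963965431}{48179}$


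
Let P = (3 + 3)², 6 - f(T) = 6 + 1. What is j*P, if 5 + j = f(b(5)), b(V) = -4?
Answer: -216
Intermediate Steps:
f(T) = -1 (f(T) = 6 - (6 + 1) = 6 - 1*7 = 6 - 7 = -1)
j = -6 (j = -5 - 1 = -6)
P = 36 (P = 6² = 36)
j*P = -6*36 = -216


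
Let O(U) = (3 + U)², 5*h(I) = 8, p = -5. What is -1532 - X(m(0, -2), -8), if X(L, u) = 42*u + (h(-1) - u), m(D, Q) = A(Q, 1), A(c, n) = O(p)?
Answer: -6028/5 ≈ -1205.6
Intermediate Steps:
h(I) = 8/5 (h(I) = (⅕)*8 = 8/5)
A(c, n) = 4 (A(c, n) = (3 - 5)² = (-2)² = 4)
m(D, Q) = 4
X(L, u) = 8/5 + 41*u (X(L, u) = 42*u + (8/5 - u) = 8/5 + 41*u)
-1532 - X(m(0, -2), -8) = -1532 - (8/5 + 41*(-8)) = -1532 - (8/5 - 328) = -1532 - 1*(-1632/5) = -1532 + 1632/5 = -6028/5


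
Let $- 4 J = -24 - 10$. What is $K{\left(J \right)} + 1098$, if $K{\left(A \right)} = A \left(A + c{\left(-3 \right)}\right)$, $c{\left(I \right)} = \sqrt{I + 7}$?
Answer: $\frac{4749}{4} \approx 1187.3$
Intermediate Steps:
$J = \frac{17}{2}$ ($J = - \frac{-24 - 10}{4} = \left(- \frac{1}{4}\right) \left(-34\right) = \frac{17}{2} \approx 8.5$)
$c{\left(I \right)} = \sqrt{7 + I}$
$K{\left(A \right)} = A \left(2 + A\right)$ ($K{\left(A \right)} = A \left(A + \sqrt{7 - 3}\right) = A \left(A + \sqrt{4}\right) = A \left(A + 2\right) = A \left(2 + A\right)$)
$K{\left(J \right)} + 1098 = \frac{17 \left(2 + \frac{17}{2}\right)}{2} + 1098 = \frac{17}{2} \cdot \frac{21}{2} + 1098 = \frac{357}{4} + 1098 = \frac{4749}{4}$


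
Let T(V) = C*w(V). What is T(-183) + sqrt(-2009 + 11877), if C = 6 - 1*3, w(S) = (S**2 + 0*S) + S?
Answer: 99918 + 2*sqrt(2467) ≈ 1.0002e+5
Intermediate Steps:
w(S) = S + S**2 (w(S) = (S**2 + 0) + S = S**2 + S = S + S**2)
C = 3 (C = 6 - 3 = 3)
T(V) = 3*V*(1 + V) (T(V) = 3*(V*(1 + V)) = 3*V*(1 + V))
T(-183) + sqrt(-2009 + 11877) = 3*(-183)*(1 - 183) + sqrt(-2009 + 11877) = 3*(-183)*(-182) + sqrt(9868) = 99918 + 2*sqrt(2467)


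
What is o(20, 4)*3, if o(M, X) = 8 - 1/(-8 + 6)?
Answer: 51/2 ≈ 25.500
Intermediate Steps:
o(M, X) = 17/2 (o(M, X) = 8 - 1/(-2) = 8 - 1*(-½) = 8 + ½ = 17/2)
o(20, 4)*3 = (17/2)*3 = 51/2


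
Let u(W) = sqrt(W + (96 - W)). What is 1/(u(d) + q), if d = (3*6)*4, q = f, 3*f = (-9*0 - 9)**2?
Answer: 9/211 - 4*sqrt(6)/633 ≈ 0.027175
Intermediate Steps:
f = 27 (f = (-9*0 - 9)**2/3 = (0 - 9)**2/3 = (1/3)*(-9)**2 = (1/3)*81 = 27)
q = 27
d = 72 (d = 18*4 = 72)
u(W) = 4*sqrt(6) (u(W) = sqrt(96) = 4*sqrt(6))
1/(u(d) + q) = 1/(4*sqrt(6) + 27) = 1/(27 + 4*sqrt(6))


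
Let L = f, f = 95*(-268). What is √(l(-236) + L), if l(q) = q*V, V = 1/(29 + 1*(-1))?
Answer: I*√1247953/7 ≈ 159.59*I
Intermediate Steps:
V = 1/28 (V = 1/(29 - 1) = 1/28 ≈ 0.035714)
l(q) = q/28 (l(q) = q*(1/28) = q/28)
f = -25460
L = -25460
√(l(-236) + L) = √((1/28)*(-236) - 25460) = √(-59/7 - 25460) = √(-178279/7) = I*√1247953/7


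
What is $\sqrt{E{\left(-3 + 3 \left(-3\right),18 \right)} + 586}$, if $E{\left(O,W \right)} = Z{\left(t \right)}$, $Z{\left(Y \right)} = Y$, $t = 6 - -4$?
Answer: $2 \sqrt{149} \approx 24.413$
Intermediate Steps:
$t = 10$ ($t = 6 + 4 = 10$)
$E{\left(O,W \right)} = 10$
$\sqrt{E{\left(-3 + 3 \left(-3\right),18 \right)} + 586} = \sqrt{10 + 586} = \sqrt{596} = 2 \sqrt{149}$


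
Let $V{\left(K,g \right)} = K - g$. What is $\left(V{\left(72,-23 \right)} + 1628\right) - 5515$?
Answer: $-3792$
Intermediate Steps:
$\left(V{\left(72,-23 \right)} + 1628\right) - 5515 = \left(\left(72 - -23\right) + 1628\right) - 5515 = \left(\left(72 + 23\right) + 1628\right) - 5515 = \left(95 + 1628\right) - 5515 = 1723 - 5515 = -3792$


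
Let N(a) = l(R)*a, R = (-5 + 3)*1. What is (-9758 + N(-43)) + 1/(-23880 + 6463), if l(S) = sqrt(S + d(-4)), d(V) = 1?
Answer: -169955087/17417 - 43*I ≈ -9758.0 - 43.0*I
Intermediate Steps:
R = -2 (R = -2*1 = -2)
l(S) = sqrt(1 + S) (l(S) = sqrt(S + 1) = sqrt(1 + S))
N(a) = I*a (N(a) = sqrt(1 - 2)*a = sqrt(-1)*a = I*a)
(-9758 + N(-43)) + 1/(-23880 + 6463) = (-9758 + I*(-43)) + 1/(-23880 + 6463) = (-9758 - 43*I) + 1/(-17417) = (-9758 - 43*I) - 1/17417 = -169955087/17417 - 43*I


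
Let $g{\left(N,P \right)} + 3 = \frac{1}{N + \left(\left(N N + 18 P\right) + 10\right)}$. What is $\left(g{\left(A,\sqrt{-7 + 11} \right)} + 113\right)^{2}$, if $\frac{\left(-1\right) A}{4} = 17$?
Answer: $\frac{256259700841}{21178404} \approx 12100.0$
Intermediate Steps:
$A = -68$ ($A = \left(-4\right) 17 = -68$)
$g{\left(N,P \right)} = -3 + \frac{1}{10 + N + N^{2} + 18 P}$ ($g{\left(N,P \right)} = -3 + \frac{1}{N + \left(\left(N N + 18 P\right) + 10\right)} = -3 + \frac{1}{N + \left(\left(N^{2} + 18 P\right) + 10\right)} = -3 + \frac{1}{N + \left(10 + N^{2} + 18 P\right)} = -3 + \frac{1}{10 + N + N^{2} + 18 P}$)
$\left(g{\left(A,\sqrt{-7 + 11} \right)} + 113\right)^{2} = \left(\frac{-29 - 54 \sqrt{-7 + 11} - -204 - 3 \left(-68\right)^{2}}{10 - 68 + \left(-68\right)^{2} + 18 \sqrt{-7 + 11}} + 113\right)^{2} = \left(\frac{-29 - 54 \sqrt{4} + 204 - 13872}{10 - 68 + 4624 + 18 \sqrt{4}} + 113\right)^{2} = \left(\frac{-29 - 108 + 204 - 13872}{10 - 68 + 4624 + 18 \cdot 2} + 113\right)^{2} = \left(\frac{-29 - 108 + 204 - 13872}{10 - 68 + 4624 + 36} + 113\right)^{2} = \left(\frac{1}{4602} \left(-13805\right) + 113\right)^{2} = \left(- \frac{13805}{4602} + 113\right)^{2} = \left(\frac{506221}{4602}\right)^{2} = \frac{256259700841}{21178404}$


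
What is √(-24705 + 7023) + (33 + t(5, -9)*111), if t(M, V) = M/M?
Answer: 144 + I*√17682 ≈ 144.0 + 132.97*I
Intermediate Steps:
t(M, V) = 1
√(-24705 + 7023) + (33 + t(5, -9)*111) = √(-24705 + 7023) + (33 + 1*111) = √(-17682) + (33 + 111) = I*√17682 + 144 = 144 + I*√17682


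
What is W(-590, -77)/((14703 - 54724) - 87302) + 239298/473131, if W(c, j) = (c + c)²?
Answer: -628319465146/60240458313 ≈ -10.430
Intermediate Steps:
W(c, j) = 4*c² (W(c, j) = (2*c)² = 4*c²)
W(-590, -77)/((14703 - 54724) - 87302) + 239298/473131 = (4*(-590)²)/((14703 - 54724) - 87302) + 239298/473131 = (4*348100)/(-40021 - 87302) + 239298*(1/473131) = 1392400/(-127323) + 239298/473131 = 1392400*(-1/127323) + 239298/473131 = -1392400/127323 + 239298/473131 = -628319465146/60240458313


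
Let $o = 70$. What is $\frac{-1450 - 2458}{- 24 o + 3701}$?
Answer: $- \frac{3908}{2021} \approx -1.9337$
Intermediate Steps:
$\frac{-1450 - 2458}{- 24 o + 3701} = \frac{-1450 - 2458}{\left(-24\right) 70 + 3701} = - \frac{3908}{-1680 + 3701} = - \frac{3908}{2021}$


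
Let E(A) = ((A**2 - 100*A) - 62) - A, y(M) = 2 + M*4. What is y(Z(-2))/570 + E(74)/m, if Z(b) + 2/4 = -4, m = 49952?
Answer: -246679/3559080 ≈ -0.069310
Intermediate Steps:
Z(b) = -9/2 (Z(b) = -1/2 - 4 = -9/2)
y(M) = 2 + 4*M
E(A) = -62 + A**2 - 101*A (E(A) = (-62 + A**2 - 100*A) - A = -62 + A**2 - 101*A)
y(Z(-2))/570 + E(74)/m = (2 + 4*(-9/2))/570 + (-62 + 74**2 - 101*74)/49952 = (2 - 18)*(1/570) + (-62 + 5476 - 7474)*(1/49952) = -16*1/570 - 2060*1/49952 = -8/285 - 515/12488 = -246679/3559080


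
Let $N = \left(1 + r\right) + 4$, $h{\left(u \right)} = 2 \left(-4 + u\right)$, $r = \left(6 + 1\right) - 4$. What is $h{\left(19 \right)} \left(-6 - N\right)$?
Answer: $-420$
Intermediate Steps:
$r = 3$ ($r = 7 - 4 = 3$)
$h{\left(u \right)} = -8 + 2 u$
$N = 8$ ($N = \left(1 + 3\right) + 4 = 4 + 4 = 8$)
$h{\left(19 \right)} \left(-6 - N\right) = \left(-8 + 2 \cdot 19\right) \left(-6 - 8\right) = \left(-8 + 38\right) \left(-6 - 8\right) = 30 \left(-14\right) = -420$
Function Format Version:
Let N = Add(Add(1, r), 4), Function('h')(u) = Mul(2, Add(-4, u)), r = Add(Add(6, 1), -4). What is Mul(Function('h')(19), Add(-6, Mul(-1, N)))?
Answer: -420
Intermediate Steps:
r = 3 (r = Add(7, -4) = 3)
Function('h')(u) = Add(-8, Mul(2, u))
N = 8 (N = Add(Add(1, 3), 4) = Add(4, 4) = 8)
Mul(Function('h')(19), Add(-6, Mul(-1, N))) = Mul(Add(-8, Mul(2, 19)), Add(-6, Mul(-1, 8))) = Mul(Add(-8, 38), Add(-6, -8)) = Mul(30, -14) = -420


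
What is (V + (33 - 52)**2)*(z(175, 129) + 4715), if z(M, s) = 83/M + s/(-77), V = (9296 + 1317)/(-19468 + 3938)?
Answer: 50775888588171/29895250 ≈ 1.6985e+6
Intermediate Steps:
V = -10613/15530 (V = 10613/(-15530) = 10613*(-1/15530) = -10613/15530 ≈ -0.68339)
z(M, s) = 83/M - s/77 (z(M, s) = 83/M + s*(-1/77) = 83/M - s/77)
(V + (33 - 52)**2)*(z(175, 129) + 4715) = (-10613/15530 + (33 - 52)**2)*((83/175 - 1/77*129) + 4715) = (-10613/15530 + (-19)**2)*((83*(1/175) - 129/77) + 4715) = (-10613/15530 + 361)*((83/175 - 129/77) + 4715) = 5595717*(-2312/1925 + 4715)/15530 = (5595717/15530)*(9074063/1925) = 50775888588171/29895250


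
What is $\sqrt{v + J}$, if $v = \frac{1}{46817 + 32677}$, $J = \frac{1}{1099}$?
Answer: $\frac{\sqrt{7040919276258}}{87363906} \approx 0.030373$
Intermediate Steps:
$J = \frac{1}{1099} \approx 0.00090992$
$v = \frac{1}{79494} \approx 1.258 \cdot 10^{-5}$
$\sqrt{v + J} = \sqrt{\frac{1}{79494} + \frac{1}{1099}} = \sqrt{\frac{80593}{87363906}} = \frac{\sqrt{7040919276258}}{87363906}$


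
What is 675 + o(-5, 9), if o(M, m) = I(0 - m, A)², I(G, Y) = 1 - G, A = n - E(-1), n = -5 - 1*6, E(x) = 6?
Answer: 775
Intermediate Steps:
n = -11 (n = -5 - 6 = -11)
A = -17 (A = -11 - 1*6 = -11 - 6 = -17)
o(M, m) = (1 + m)² (o(M, m) = (1 - (0 - m))² = (1 - (-1)*m)² = (1 + m)²)
675 + o(-5, 9) = 675 + (1 + 9)² = 675 + 10² = 675 + 100 = 775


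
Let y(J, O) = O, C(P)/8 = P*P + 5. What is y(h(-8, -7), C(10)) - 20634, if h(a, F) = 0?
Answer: -19794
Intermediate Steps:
C(P) = 40 + 8*P² (C(P) = 8*(P*P + 5) = 8*(P² + 5) = 8*(5 + P²) = 40 + 8*P²)
y(h(-8, -7), C(10)) - 20634 = (40 + 8*10²) - 20634 = (40 + 8*100) - 20634 = (40 + 800) - 20634 = 840 - 20634 = -19794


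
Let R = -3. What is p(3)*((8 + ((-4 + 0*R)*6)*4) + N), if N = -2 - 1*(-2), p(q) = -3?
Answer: 264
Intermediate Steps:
N = 0 (N = -2 + 2 = 0)
p(3)*((8 + ((-4 + 0*R)*6)*4) + N) = -3*((8 + ((-4 + 0*(-3))*6)*4) + 0) = -3*((8 + ((-4 + 0)*6)*4) + 0) = -3*((8 - 4*6*4) + 0) = -3*((8 - 24*4) + 0) = -3*((8 - 96) + 0) = -3*(-88 + 0) = -3*(-88) = 264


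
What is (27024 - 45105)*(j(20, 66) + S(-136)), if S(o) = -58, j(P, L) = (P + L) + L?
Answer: -1699614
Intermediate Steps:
j(P, L) = P + 2*L (j(P, L) = (L + P) + L = P + 2*L)
(27024 - 45105)*(j(20, 66) + S(-136)) = (27024 - 45105)*((20 + 2*66) - 58) = -18081*((20 + 132) - 58) = -18081*(152 - 58) = -18081*94 = -1699614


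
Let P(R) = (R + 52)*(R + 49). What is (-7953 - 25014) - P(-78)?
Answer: -33721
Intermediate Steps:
P(R) = (49 + R)*(52 + R) (P(R) = (52 + R)*(49 + R) = (49 + R)*(52 + R))
(-7953 - 25014) - P(-78) = (-7953 - 25014) - (2548 + (-78)**2 + 101*(-78)) = -32967 - (2548 + 6084 - 7878) = -32967 - 1*754 = -32967 - 754 = -33721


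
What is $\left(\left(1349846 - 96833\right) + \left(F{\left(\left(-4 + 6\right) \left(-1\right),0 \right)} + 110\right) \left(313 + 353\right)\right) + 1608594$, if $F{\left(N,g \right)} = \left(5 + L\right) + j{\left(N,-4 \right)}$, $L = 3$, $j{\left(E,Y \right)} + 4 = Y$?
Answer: $2934867$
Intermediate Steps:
$j{\left(E,Y \right)} = -4 + Y$
$F{\left(N,g \right)} = 0$ ($F{\left(N,g \right)} = \left(5 + 3\right) - 8 = 8 - 8 = 0$)
$\left(\left(1349846 - 96833\right) + \left(F{\left(\left(-4 + 6\right) \left(-1\right),0 \right)} + 110\right) \left(313 + 353\right)\right) + 1608594 = \left(\left(1349846 - 96833\right) + \left(0 + 110\right) \left(313 + 353\right)\right) + 1608594 = \left(\left(1349846 - 96833\right) + 110 \cdot 666\right) + 1608594 = \left(1253013 + 73260\right) + 1608594 = 1326273 + 1608594 = 2934867$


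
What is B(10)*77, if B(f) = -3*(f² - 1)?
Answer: -22869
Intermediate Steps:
B(f) = 3 - 3*f² (B(f) = -3*(-1 + f²) = 3 - 3*f²)
B(10)*77 = (3 - 3*10²)*77 = (3 - 3*100)*77 = (3 - 300)*77 = -297*77 = -22869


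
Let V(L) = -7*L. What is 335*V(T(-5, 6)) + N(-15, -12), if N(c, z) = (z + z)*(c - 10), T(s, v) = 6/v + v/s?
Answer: 1069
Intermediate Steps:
N(c, z) = 2*z*(-10 + c) (N(c, z) = (2*z)*(-10 + c) = 2*z*(-10 + c))
335*V(T(-5, 6)) + N(-15, -12) = 335*(-7*(6/6 + 6/(-5))) + 2*(-12)*(-10 - 15) = 335*(-7*(6*(1/6) + 6*(-1/5))) + 2*(-12)*(-25) = 335*(-7*(1 - 6/5)) + 600 = 335*(-7*(-1/5)) + 600 = 335*(7/5) + 600 = 469 + 600 = 1069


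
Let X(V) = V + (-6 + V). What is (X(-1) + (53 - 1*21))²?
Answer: 576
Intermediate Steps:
X(V) = -6 + 2*V
(X(-1) + (53 - 1*21))² = ((-6 + 2*(-1)) + (53 - 1*21))² = ((-6 - 2) + (53 - 21))² = (-8 + 32)² = 24² = 576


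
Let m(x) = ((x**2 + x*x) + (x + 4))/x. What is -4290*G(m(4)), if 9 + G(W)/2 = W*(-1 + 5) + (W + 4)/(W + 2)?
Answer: -275990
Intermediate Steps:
m(x) = (4 + x + 2*x**2)/x (m(x) = ((x**2 + x**2) + (4 + x))/x = (2*x**2 + (4 + x))/x = (4 + x + 2*x**2)/x)
G(W) = -18 + 8*W + 2*(4 + W)/(2 + W) (G(W) = -18 + 2*(W*(-1 + 5) + (W + 4)/(W + 2)) = -18 + 2*(W*4 + (4 + W)/(2 + W)) = -18 + 2*(4*W + (4 + W)/(2 + W)) = -18 + (8*W + 2*(4 + W)/(2 + W)) = -18 + 8*W + 2*(4 + W)/(2 + W))
-4290*G(m(4)) = -17160*(-7 + 2*(1 + 2*4 + 4/4)**2)/(2 + (1 + 2*4 + 4/4)) = -17160*(-7 + 2*(1 + 8 + 4*(1/4))**2)/(2 + (1 + 8 + 4*(1/4))) = -17160*(-7 + 2*(1 + 8 + 1)**2)/(2 + (1 + 8 + 1)) = -17160*(-7 + 2*10**2)/(2 + 10) = -17160*(-7 + 2*100)/12 = -17160*(-7 + 200)/12 = -17160*193/12 = -4290*193/3 = -275990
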